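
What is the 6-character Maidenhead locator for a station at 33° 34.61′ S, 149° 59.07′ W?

Shift to the Maidenhead origin (180°W, 90°S): lon 30.0155, lat 56.4232.
Field: lon ⌊30.0155/20⌋ = 1 → B; lat ⌊56.4232/10⌋ = 5 → F.
Square: lon ⌊10.0155/2⌋ = 5; lat ⌊6.4232/1⌋ = 6.
Subsquare: lon ⌊0.0155/0.0833333⌋ = 0 → a; lat ⌊0.4232/0.0416667⌋ = 10 → k.

BF56ak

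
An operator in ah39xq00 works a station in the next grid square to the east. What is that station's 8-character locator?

AH39xq10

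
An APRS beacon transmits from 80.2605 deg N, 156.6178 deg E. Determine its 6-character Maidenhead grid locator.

QR80hg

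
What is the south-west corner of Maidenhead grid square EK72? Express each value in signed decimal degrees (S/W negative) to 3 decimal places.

12.000, -86.000

Field E=4, K=10: +4·20° lon, +10·10° lat → SW at lon -100°, lat 10°.
Square 7, 2: +7·2° lon, +2·1° lat → SW at lon -86°, lat 12°.
latitude 12.000, longitude -86.000.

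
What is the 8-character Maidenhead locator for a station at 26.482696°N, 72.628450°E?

ML66hl55

Shift to the Maidenhead origin (180°W, 90°S): lon 252.62845, lat 116.48270.
Field: lon ⌊252.62845/20⌋ = 12 → M; lat ⌊116.48270/10⌋ = 11 → L.
Square: lon ⌊12.62845/2⌋ = 6; lat ⌊6.48270/1⌋ = 6.
Subsquare: lon ⌊0.62845/0.0833333⌋ = 7 → h; lat ⌊0.48270/0.0416667⌋ = 11 → l.
Extended square: lon ⌊0.04512/0.00833333⌋ = 5; lat ⌊0.02436/0.00416667⌋ = 5.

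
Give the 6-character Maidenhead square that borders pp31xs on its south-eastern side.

PP41ar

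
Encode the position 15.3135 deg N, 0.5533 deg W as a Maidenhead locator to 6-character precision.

IK95rh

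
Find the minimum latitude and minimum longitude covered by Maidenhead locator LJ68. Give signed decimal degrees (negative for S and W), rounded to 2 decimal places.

Field L=11, J=9: +11·20° lon, +9·10° lat → SW at lon 40°, lat 0°.
Square 6, 8: +6·2° lon, +8·1° lat → SW at lon 52°, lat 8°.
latitude 8.00, longitude 52.00.

8.00, 52.00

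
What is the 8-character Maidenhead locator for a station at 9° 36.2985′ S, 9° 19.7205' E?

JI40pj94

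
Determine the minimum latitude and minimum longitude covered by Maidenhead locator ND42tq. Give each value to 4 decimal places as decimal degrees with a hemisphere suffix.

57.3333° S, 89.5833° E

Field N=13, D=3: +13·20° lon, +3·10° lat → SW at lon 80°, lat -60°.
Square 4, 2: +4·2° lon, +2·1° lat → SW at lon 88°, lat -58°.
Subsquare t=19, q=16: +19·0.0833333° lon, +16·0.0416667° lat → SW at lon 89.5833°, lat -57.3333°.
latitude 57.3333° S, longitude 89.5833° E.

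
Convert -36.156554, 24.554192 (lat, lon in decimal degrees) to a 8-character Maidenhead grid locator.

Offset from 180°W / 90°S: lon 204.55419°, lat 53.84345°.
Field: 204.55419/20 → 10 → K, 53.84345/10 → 5 → F; chars KF.
Square: 4.55419/2 → 2, 3.84345/1 → 3; chars 23.
Subsquare: 0.55419/0.0833333 → 6 → g, 0.84345/0.0416667 → 20 → u; chars gu.
Extended square: 0.05419/0.00833333 → 6, 0.01011/0.00416667 → 2; chars 62.

KF23gu62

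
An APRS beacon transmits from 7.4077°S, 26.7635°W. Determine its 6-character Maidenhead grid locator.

HI62oo

Add 180° to longitude and 90° to latitude: 153.2365, 82.5923.
Field: 153.2365/20 → 7 → H, 82.5923/10 → 8 → I; chars HI.
Square: 13.2365/2 → 6, 2.5923/1 → 2; chars 62.
Subsquare: 1.2365/0.0833333 → 14 → o, 0.5923/0.0416667 → 14 → o; chars oo.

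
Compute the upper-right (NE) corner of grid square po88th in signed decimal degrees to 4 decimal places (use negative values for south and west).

Field P=15, O=14: +15·20° lon, +14·10° lat → SW at lon 120°, lat 50°.
Square 8, 8: +8·2° lon, +8·1° lat → SW at lon 136°, lat 58°.
Subsquare t=19, h=7: +19·0.0833333° lon, +7·0.0416667° lat → SW at lon 137.583°, lat 58.2917°.
Cell spans 0.0833333° lon × 0.0416667° lat. NE corner is SW corner plus one full cell.
latitude 58.3333, longitude 137.6667.

58.3333, 137.6667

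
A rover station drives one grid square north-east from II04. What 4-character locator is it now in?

II15

Longitude square 0; +1 → 1.
Latitude square 4; +1 → 5.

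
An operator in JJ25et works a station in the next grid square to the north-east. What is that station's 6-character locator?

JJ25fu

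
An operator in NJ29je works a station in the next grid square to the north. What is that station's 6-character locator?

Latitude subsquare e = 4; +1 → 5 = f.
The longitude characters are unchanged.

NJ29jf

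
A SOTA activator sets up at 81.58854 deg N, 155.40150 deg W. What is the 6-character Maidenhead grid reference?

BR21ho

Add 180° to longitude and 90° to latitude: 24.5985, 171.5885.
Field: lon ⌊24.5985/20⌋ = 1 → B; lat ⌊171.5885/10⌋ = 17 → R.
Square: lon ⌊4.5985/2⌋ = 2; lat ⌊1.5885/1⌋ = 1.
Subsquare: lon ⌊0.5985/0.0833333⌋ = 7 → h; lat ⌊0.5885/0.0416667⌋ = 14 → o.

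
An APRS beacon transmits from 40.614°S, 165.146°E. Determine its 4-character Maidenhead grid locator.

RE29

Offset from 180°W / 90°S: lon 345.15°, lat 49.39°.
Field: lon ⌊345.15/20⌋ = 17 → R; lat ⌊49.39/10⌋ = 4 → E.
Square: lon ⌊5.15/2⌋ = 2; lat ⌊9.39/1⌋ = 9.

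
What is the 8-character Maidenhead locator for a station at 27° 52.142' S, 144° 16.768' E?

Shift to the Maidenhead origin (180°W, 90°S): lon 324.27947, lat 62.13097.
Field: lon ⌊324.27947/20⌋ = 16 → Q; lat ⌊62.13097/10⌋ = 6 → G.
Square: lon ⌊4.27947/2⌋ = 2; lat ⌊2.13097/1⌋ = 2.
Subsquare: lon ⌊0.27947/0.0833333⌋ = 3 → d; lat ⌊0.13097/0.0416667⌋ = 3 → d.
Extended square: lon ⌊0.02947/0.00833333⌋ = 3; lat ⌊0.00597/0.00416667⌋ = 1.

QG22dd31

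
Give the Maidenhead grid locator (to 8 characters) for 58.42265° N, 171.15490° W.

Offset from 180°W / 90°S: lon 8.84510°, lat 148.42265°.
Field (20°×10°, letters A–R): lon ⌊8.84510/20⌋ = 0 → A; lat ⌊148.42265/10⌋ = 14 → O.
Square (2°×1°, digits 0–9): lon ⌊8.84510/2⌋ = 4; lat ⌊8.42265/1⌋ = 8.
Subsquare (5′×2.5′, letters a–x): lon ⌊0.84510/0.0833333⌋ = 10 → k; lat ⌊0.42265/0.0416667⌋ = 10 → k.
Extended square (30″×15″, digits 0–9): lon ⌊0.01177/0.00833333⌋ = 1; lat ⌊0.00598/0.00416667⌋ = 1.

AO48kk11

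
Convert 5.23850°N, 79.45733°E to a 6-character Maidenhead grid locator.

MJ95rf

Shift to the Maidenhead origin (180°W, 90°S): lon 259.4573, lat 95.2385.
Field: lon ⌊259.4573/20⌋ = 12 → M; lat ⌊95.2385/10⌋ = 9 → J.
Square: lon ⌊19.4573/2⌋ = 9; lat ⌊5.2385/1⌋ = 5.
Subsquare: lon ⌊1.4573/0.0833333⌋ = 17 → r; lat ⌊0.2385/0.0416667⌋ = 5 → f.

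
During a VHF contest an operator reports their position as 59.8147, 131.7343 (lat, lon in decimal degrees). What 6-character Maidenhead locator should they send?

PO59ut

Shift to the Maidenhead origin (180°W, 90°S): lon 311.7343, lat 149.8147.
Field: lon ⌊311.7343/20⌋ = 15 → P; lat ⌊149.8147/10⌋ = 14 → O.
Square: lon ⌊11.7343/2⌋ = 5; lat ⌊9.8147/1⌋ = 9.
Subsquare: lon ⌊1.7343/0.0833333⌋ = 20 → u; lat ⌊0.8147/0.0416667⌋ = 19 → t.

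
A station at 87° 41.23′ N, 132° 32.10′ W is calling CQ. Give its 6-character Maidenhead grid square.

CR37rq

Add 180° to longitude and 90° to latitude: 47.4650, 177.6872.
Field: 47.4650/20 → 2 → C, 177.6872/10 → 17 → R; chars CR.
Square: 7.4650/2 → 3, 7.6872/1 → 7; chars 37.
Subsquare: 1.4650/0.0833333 → 17 → r, 0.6872/0.0416667 → 16 → q; chars rq.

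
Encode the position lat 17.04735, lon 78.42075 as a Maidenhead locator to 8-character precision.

Offset from 180°W / 90°S: lon 258.42075°, lat 107.04735°.
Field: lon ⌊258.42075/20⌋ = 12 → M; lat ⌊107.04735/10⌋ = 10 → K.
Square: lon ⌊18.42075/2⌋ = 9; lat ⌊7.04735/1⌋ = 7.
Subsquare: lon ⌊0.42075/0.0833333⌋ = 5 → f; lat ⌊0.04735/0.0416667⌋ = 1 → b.
Extended square: lon ⌊0.00408/0.00833333⌋ = 0; lat ⌊0.00568/0.00416667⌋ = 1.

MK97fb01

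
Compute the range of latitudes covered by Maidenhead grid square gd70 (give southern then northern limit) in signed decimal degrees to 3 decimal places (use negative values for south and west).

-60.000, -59.000

Field G=6, D=3: +6·20° lon, +3·10° lat → SW at lon -60°, lat -60°.
Square 7, 0: +7·2° lon, +0·1° lat → SW at lon -46°, lat -60°.
Cell spans 2° lon × 1° lat.
south -60.000, north -59.000.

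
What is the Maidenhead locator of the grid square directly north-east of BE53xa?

BE63ab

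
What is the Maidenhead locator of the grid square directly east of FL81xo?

FL91ao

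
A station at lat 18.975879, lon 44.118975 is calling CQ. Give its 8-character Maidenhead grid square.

Add 180° to longitude and 90° to latitude: 224.11898, 108.97588.
Field: 224.11898/20 → 11 → L, 108.97588/10 → 10 → K; chars LK.
Square: 4.11898/2 → 2, 8.97588/1 → 8; chars 28.
Subsquare: 0.11898/0.0833333 → 1 → b, 0.97588/0.0416667 → 23 → x; chars bx.
Extended square: 0.03564/0.00833333 → 4, 0.01755/0.00416667 → 4; chars 44.

LK28bx44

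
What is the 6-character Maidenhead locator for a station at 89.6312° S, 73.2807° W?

FA30ii

Shift to the Maidenhead origin (180°W, 90°S): lon 106.7193, lat 0.3688.
Field: lon ⌊106.7193/20⌋ = 5 → F; lat ⌊0.3688/10⌋ = 0 → A.
Square: lon ⌊6.7193/2⌋ = 3; lat ⌊0.3688/1⌋ = 0.
Subsquare: lon ⌊0.7193/0.0833333⌋ = 8 → i; lat ⌊0.3688/0.0416667⌋ = 8 → i.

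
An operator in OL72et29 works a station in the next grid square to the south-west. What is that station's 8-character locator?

Longitude extended square 2; −1 → 1.
Latitude extended square 9; −1 → 8.

OL72et18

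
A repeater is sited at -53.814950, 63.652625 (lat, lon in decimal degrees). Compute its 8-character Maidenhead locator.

MD16te84

Offset from 180°W / 90°S: lon 243.65263°, lat 36.18505°.
Field: lon ⌊243.65263/20⌋ = 12 → M; lat ⌊36.18505/10⌋ = 3 → D.
Square: lon ⌊3.65263/2⌋ = 1; lat ⌊6.18505/1⌋ = 6.
Subsquare: lon ⌊1.65263/0.0833333⌋ = 19 → t; lat ⌊0.18505/0.0416667⌋ = 4 → e.
Extended square: lon ⌊0.06929/0.00833333⌋ = 8; lat ⌊0.01838/0.00416667⌋ = 4.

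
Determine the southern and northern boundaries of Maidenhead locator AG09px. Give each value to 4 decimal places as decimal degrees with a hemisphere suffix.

20.0417° S, 20.0000° S

Field A=0, G=6: +0·20° lon, +6·10° lat → SW at lon -180°, lat -30°.
Square 0, 9: +0·2° lon, +9·1° lat → SW at lon -180°, lat -21°.
Subsquare p=15, x=23: +15·0.0833333° lon, +23·0.0416667° lat → SW at lon -178.75°, lat -20.0417°.
Cell spans 0.0833333° lon × 0.0416667° lat.
south 20.0417° S, north 20.0000° S.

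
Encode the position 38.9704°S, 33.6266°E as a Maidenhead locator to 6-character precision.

Add 180° to longitude and 90° to latitude: 213.6266, 51.0296.
Field: 213.6266/20 → 10 → K, 51.0296/10 → 5 → F; chars KF.
Square: 13.6266/2 → 6, 1.0296/1 → 1; chars 61.
Subsquare: 1.6266/0.0833333 → 19 → t, 0.0296/0.0416667 → 0 → a; chars ta.

KF61ta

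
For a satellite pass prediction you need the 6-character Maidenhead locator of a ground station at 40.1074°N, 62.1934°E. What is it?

MN10cc

Offset from 180°W / 90°S: lon 242.1934°, lat 130.1074°.
Field: 242.1934/20 → 12 → M, 130.1074/10 → 13 → N; chars MN.
Square: 2.1934/2 → 1, 0.1074/1 → 0; chars 10.
Subsquare: 0.1934/0.0833333 → 2 → c, 0.1074/0.0416667 → 2 → c; chars cc.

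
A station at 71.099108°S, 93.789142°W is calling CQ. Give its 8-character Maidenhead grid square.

Add 180° to longitude and 90° to latitude: 86.21086, 18.90089.
Field (20°×10°, letters A–R): lon ⌊86.21086/20⌋ = 4 → E; lat ⌊18.90089/10⌋ = 1 → B.
Square (2°×1°, digits 0–9): lon ⌊6.21086/2⌋ = 3; lat ⌊8.90089/1⌋ = 8.
Subsquare (5′×2.5′, letters a–x): lon ⌊0.21086/0.0833333⌋ = 2 → c; lat ⌊0.90089/0.0416667⌋ = 21 → v.
Extended square (30″×15″, digits 0–9): lon ⌊0.04419/0.00833333⌋ = 5; lat ⌊0.02589/0.00416667⌋ = 6.

EB38cv56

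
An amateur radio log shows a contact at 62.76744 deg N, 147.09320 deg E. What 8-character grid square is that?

Add 180° to longitude and 90° to latitude: 327.09320, 152.76744.
Field: lon ⌊327.09320/20⌋ = 16 → Q; lat ⌊152.76744/10⌋ = 15 → P.
Square: lon ⌊7.09320/2⌋ = 3; lat ⌊2.76744/1⌋ = 2.
Subsquare: lon ⌊1.09320/0.0833333⌋ = 13 → n; lat ⌊0.76744/0.0416667⌋ = 18 → s.
Extended square: lon ⌊0.00987/0.00833333⌋ = 1; lat ⌊0.01744/0.00416667⌋ = 4.

QP32ns14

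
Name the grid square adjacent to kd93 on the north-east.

LD04

Longitude square 9; +1 → 10, wraps to 0, carry into field.
Longitude field K = 10; +1 → 11 = L.
Latitude square 3; +1 → 4.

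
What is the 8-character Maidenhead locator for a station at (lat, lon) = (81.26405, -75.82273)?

FR21cg13

Shift to the Maidenhead origin (180°W, 90°S): lon 104.17727, lat 171.26405.
Field (20°×10°, letters A–R): 104.17727/20 → 5 → F, 171.26405/10 → 17 → R; chars FR.
Square (2°×1°, digits 0–9): 4.17727/2 → 2, 1.26405/1 → 1; chars 21.
Subsquare (5′×2.5′, letters a–x): 0.17727/0.0833333 → 2 → c, 0.26405/0.0416667 → 6 → g; chars cg.
Extended square (30″×15″, digits 0–9): 0.01060/0.00833333 → 1, 0.01405/0.00416667 → 3; chars 13.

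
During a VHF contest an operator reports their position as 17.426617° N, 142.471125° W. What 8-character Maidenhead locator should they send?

BK87sk32

Add 180° to longitude and 90° to latitude: 37.52887, 107.42662.
Field (20°×10°, letters A–R): lon ⌊37.52887/20⌋ = 1 → B; lat ⌊107.42662/10⌋ = 10 → K.
Square (2°×1°, digits 0–9): lon ⌊17.52887/2⌋ = 8; lat ⌊7.42662/1⌋ = 7.
Subsquare (5′×2.5′, letters a–x): lon ⌊1.52887/0.0833333⌋ = 18 → s; lat ⌊0.42662/0.0416667⌋ = 10 → k.
Extended square (30″×15″, digits 0–9): lon ⌊0.02887/0.00833333⌋ = 3; lat ⌊0.00995/0.00416667⌋ = 2.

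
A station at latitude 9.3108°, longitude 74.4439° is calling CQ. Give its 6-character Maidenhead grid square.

MJ79fh

Offset from 180°W / 90°S: lon 254.4439°, lat 99.3108°.
Field: 254.4439/20 → 12 → M, 99.3108/10 → 9 → J; chars MJ.
Square: 14.4439/2 → 7, 9.3108/1 → 9; chars 79.
Subsquare: 0.4439/0.0833333 → 5 → f, 0.3108/0.0416667 → 7 → h; chars fh.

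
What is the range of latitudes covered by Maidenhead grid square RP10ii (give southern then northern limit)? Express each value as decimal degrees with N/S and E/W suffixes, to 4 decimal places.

Field R=17, P=15: +17·20° lon, +15·10° lat → SW at lon 160°, lat 60°.
Square 1, 0: +1·2° lon, +0·1° lat → SW at lon 162°, lat 60°.
Subsquare i=8, i=8: +8·0.0833333° lon, +8·0.0416667° lat → SW at lon 162.667°, lat 60.3333°.
Cell spans 0.0833333° lon × 0.0416667° lat.
south 60.3333° N, north 60.3750° N.

60.3333° N, 60.3750° N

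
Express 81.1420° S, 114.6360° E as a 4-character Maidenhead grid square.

Add 180° to longitude and 90° to latitude: 294.64, 8.86.
Field: lon ⌊294.64/20⌋ = 14 → O; lat ⌊8.86/10⌋ = 0 → A.
Square: lon ⌊14.64/2⌋ = 7; lat ⌊8.86/1⌋ = 8.

OA78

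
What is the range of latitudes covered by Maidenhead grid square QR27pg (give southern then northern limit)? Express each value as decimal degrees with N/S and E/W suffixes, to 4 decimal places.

Field Q=16, R=17: +16·20° lon, +17·10° lat → SW at lon 140°, lat 80°.
Square 2, 7: +2·2° lon, +7·1° lat → SW at lon 144°, lat 87°.
Subsquare p=15, g=6: +15·0.0833333° lon, +6·0.0416667° lat → SW at lon 145.25°, lat 87.25°.
Cell spans 0.0833333° lon × 0.0416667° lat.
south 87.2500° N, north 87.2917° N.

87.2500° N, 87.2917° N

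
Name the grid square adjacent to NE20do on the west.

NE20co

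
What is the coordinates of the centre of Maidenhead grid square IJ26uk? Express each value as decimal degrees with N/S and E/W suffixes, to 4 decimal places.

Field I=8, J=9: +8·20° lon, +9·10° lat → SW at lon -20°, lat 0°.
Square 2, 6: +2·2° lon, +6·1° lat → SW at lon -16°, lat 6°.
Subsquare u=20, k=10: +20·0.0833333° lon, +10·0.0416667° lat → SW at lon -14.3333°, lat 6.41667°.
Cell spans 0.0833333° lon × 0.0416667° lat. Centre is SW corner plus half of each.
latitude 6.4375° N, longitude 14.2917° W.

6.4375° N, 14.2917° W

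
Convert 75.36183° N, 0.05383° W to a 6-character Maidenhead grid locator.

Add 180° to longitude and 90° to latitude: 179.9462, 165.3618.
Field: 179.9462/20 → 8 → I, 165.3618/10 → 16 → Q; chars IQ.
Square: 19.9462/2 → 9, 5.3618/1 → 5; chars 95.
Subsquare: 1.9462/0.0833333 → 23 → x, 0.3618/0.0416667 → 8 → i; chars xi.

IQ95xi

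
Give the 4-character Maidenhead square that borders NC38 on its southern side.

NC37

Latitude square 8; −1 → 7.
The longitude characters are unchanged.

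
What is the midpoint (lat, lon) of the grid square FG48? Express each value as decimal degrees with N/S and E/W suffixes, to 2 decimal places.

21.50° S, 71.00° W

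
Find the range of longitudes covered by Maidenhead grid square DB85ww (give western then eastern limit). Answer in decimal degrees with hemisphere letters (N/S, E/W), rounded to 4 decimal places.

102.1667° W, 102.0833° W

Field D=3, B=1: +3·20° lon, +1·10° lat → SW at lon -120°, lat -80°.
Square 8, 5: +8·2° lon, +5·1° lat → SW at lon -104°, lat -75°.
Subsquare w=22, w=22: +22·0.0833333° lon, +22·0.0416667° lat → SW at lon -102.167°, lat -74.0833°.
Cell spans 0.0833333° lon × 0.0416667° lat.
west 102.1667° W, east 102.0833° W.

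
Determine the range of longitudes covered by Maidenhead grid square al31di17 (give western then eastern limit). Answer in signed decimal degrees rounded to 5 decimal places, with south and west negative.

-173.74167, -173.73333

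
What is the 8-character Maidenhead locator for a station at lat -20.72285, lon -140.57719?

BG99rg06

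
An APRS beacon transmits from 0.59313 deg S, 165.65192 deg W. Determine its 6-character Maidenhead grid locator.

AI79ej

Offset from 180°W / 90°S: lon 14.3481°, lat 89.4069°.
Field: 14.3481/20 → 0 → A, 89.4069/10 → 8 → I; chars AI.
Square: 14.3481/2 → 7, 9.4069/1 → 9; chars 79.
Subsquare: 0.3481/0.0833333 → 4 → e, 0.4069/0.0416667 → 9 → j; chars ej.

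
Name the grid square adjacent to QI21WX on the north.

QI22wa

Latitude subsquare x = 23; +1 → 24, wraps to 0 = a, carry into square.
Latitude square 1; +1 → 2.
The longitude characters are unchanged.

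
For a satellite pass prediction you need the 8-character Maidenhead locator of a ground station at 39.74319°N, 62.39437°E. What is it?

MM19er78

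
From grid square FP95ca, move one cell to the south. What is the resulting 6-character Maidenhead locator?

FP94cx

Latitude subsquare a = 0; −1 → -1, wraps to 23 = x, carry into square.
Latitude square 5; −1 → 4.
The longitude characters are unchanged.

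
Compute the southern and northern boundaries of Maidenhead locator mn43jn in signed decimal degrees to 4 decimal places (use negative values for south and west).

43.5417, 43.5833

Field M=12, N=13: +12·20° lon, +13·10° lat → SW at lon 60°, lat 40°.
Square 4, 3: +4·2° lon, +3·1° lat → SW at lon 68°, lat 43°.
Subsquare j=9, n=13: +9·0.0833333° lon, +13·0.0416667° lat → SW at lon 68.75°, lat 43.5417°.
Cell spans 0.0833333° lon × 0.0416667° lat.
south 43.5417, north 43.5833.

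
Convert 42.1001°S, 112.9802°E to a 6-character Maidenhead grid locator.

OE67lv

Add 180° to longitude and 90° to latitude: 292.9802, 47.8999.
Field: 292.9802/20 → 14 → O, 47.8999/10 → 4 → E; chars OE.
Square: 12.9802/2 → 6, 7.8999/1 → 7; chars 67.
Subsquare: 0.9802/0.0833333 → 11 → l, 0.8999/0.0416667 → 21 → v; chars lv.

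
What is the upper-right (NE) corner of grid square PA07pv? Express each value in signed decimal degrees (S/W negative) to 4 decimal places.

-82.0833, 121.3333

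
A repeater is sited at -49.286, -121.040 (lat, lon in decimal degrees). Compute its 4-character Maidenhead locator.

CE90

Offset from 180°W / 90°S: lon 58.96°, lat 40.71°.
Field (20°×10°, letters A–R): 58.96/20 → 2 → C, 40.71/10 → 4 → E; chars CE.
Square (2°×1°, digits 0–9): 18.96/2 → 9, 0.71/1 → 0; chars 90.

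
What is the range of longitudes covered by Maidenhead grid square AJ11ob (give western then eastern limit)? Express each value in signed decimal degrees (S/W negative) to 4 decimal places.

Field A=0, J=9: +0·20° lon, +9·10° lat → SW at lon -180°, lat 0°.
Square 1, 1: +1·2° lon, +1·1° lat → SW at lon -178°, lat 1°.
Subsquare o=14, b=1: +14·0.0833333° lon, +1·0.0416667° lat → SW at lon -176.833°, lat 1.04167°.
Cell spans 0.0833333° lon × 0.0416667° lat.
west -176.8333, east -176.7500.

-176.8333, -176.7500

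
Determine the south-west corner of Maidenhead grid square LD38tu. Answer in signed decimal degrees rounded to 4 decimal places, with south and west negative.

Field L=11, D=3: +11·20° lon, +3·10° lat → SW at lon 40°, lat -60°.
Square 3, 8: +3·2° lon, +8·1° lat → SW at lon 46°, lat -52°.
Subsquare t=19, u=20: +19·0.0833333° lon, +20·0.0416667° lat → SW at lon 47.5833°, lat -51.1667°.
latitude -51.1667, longitude 47.5833.

-51.1667, 47.5833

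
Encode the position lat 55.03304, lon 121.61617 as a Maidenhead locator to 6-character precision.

Offset from 180°W / 90°S: lon 301.6162°, lat 145.0330°.
Field (20°×10°, letters A–R): lon ⌊301.6162/20⌋ = 15 → P; lat ⌊145.0330/10⌋ = 14 → O.
Square (2°×1°, digits 0–9): lon ⌊1.6162/2⌋ = 0; lat ⌊5.0330/1⌋ = 5.
Subsquare (5′×2.5′, letters a–x): lon ⌊1.6162/0.0833333⌋ = 19 → t; lat ⌊0.0330/0.0416667⌋ = 0 → a.

PO05ta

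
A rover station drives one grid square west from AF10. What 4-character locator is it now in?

AF00

Longitude square 1; −1 → 0.
The latitude characters are unchanged.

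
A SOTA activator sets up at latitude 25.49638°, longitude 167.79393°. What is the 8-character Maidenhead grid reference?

Shift to the Maidenhead origin (180°W, 90°S): lon 347.79393, lat 115.49638.
Field: lon ⌊347.79393/20⌋ = 17 → R; lat ⌊115.49638/10⌋ = 11 → L.
Square: lon ⌊7.79393/2⌋ = 3; lat ⌊5.49638/1⌋ = 5.
Subsquare: lon ⌊1.79393/0.0833333⌋ = 21 → v; lat ⌊0.49638/0.0416667⌋ = 11 → l.
Extended square: lon ⌊0.04393/0.00833333⌋ = 5; lat ⌊0.03805/0.00416667⌋ = 9.

RL35vl59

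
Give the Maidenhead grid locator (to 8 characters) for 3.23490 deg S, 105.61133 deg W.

Offset from 180°W / 90°S: lon 74.38867°, lat 86.76510°.
Field: 74.38867/20 → 3 → D, 86.76510/10 → 8 → I; chars DI.
Square: 14.38867/2 → 7, 6.76510/1 → 6; chars 76.
Subsquare: 0.38867/0.0833333 → 4 → e, 0.76510/0.0416667 → 18 → s; chars es.
Extended square: 0.05534/0.00833333 → 6, 0.01510/0.00416667 → 3; chars 63.

DI76es63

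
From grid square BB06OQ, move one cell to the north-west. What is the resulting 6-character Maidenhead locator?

BB06nr

Longitude subsquare o = 14; −1 → 13 = n.
Latitude subsquare q = 16; +1 → 17 = r.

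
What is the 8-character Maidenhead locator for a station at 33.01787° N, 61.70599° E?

MM03ua44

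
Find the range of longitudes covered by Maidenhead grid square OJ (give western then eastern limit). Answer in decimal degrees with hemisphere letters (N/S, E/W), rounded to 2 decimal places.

Field O=14, J=9: +14·20° lon, +9·10° lat → SW at lon 100°, lat 0°.
Cell spans 20° lon × 10° lat.
west 100.00° E, east 120.00° E.

100.00° E, 120.00° E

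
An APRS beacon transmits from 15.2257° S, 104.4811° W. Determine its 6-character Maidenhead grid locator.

DH74ss

Offset from 180°W / 90°S: lon 75.5189°, lat 74.7743°.
Field (20°×10°, letters A–R): lon ⌊75.5189/20⌋ = 3 → D; lat ⌊74.7743/10⌋ = 7 → H.
Square (2°×1°, digits 0–9): lon ⌊15.5189/2⌋ = 7; lat ⌊4.7743/1⌋ = 4.
Subsquare (5′×2.5′, letters a–x): lon ⌊1.5189/0.0833333⌋ = 18 → s; lat ⌊0.7743/0.0416667⌋ = 18 → s.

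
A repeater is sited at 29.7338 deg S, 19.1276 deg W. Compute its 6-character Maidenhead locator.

IG00kg

Shift to the Maidenhead origin (180°W, 90°S): lon 160.8724, lat 60.2662.
Field (20°×10°, letters A–R): lon ⌊160.8724/20⌋ = 8 → I; lat ⌊60.2662/10⌋ = 6 → G.
Square (2°×1°, digits 0–9): lon ⌊0.8724/2⌋ = 0; lat ⌊0.2662/1⌋ = 0.
Subsquare (5′×2.5′, letters a–x): lon ⌊0.8724/0.0833333⌋ = 10 → k; lat ⌊0.2662/0.0416667⌋ = 6 → g.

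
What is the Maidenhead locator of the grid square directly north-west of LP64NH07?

LP64mh98

Longitude extended square 0; −1 → -1, wraps to 9, carry into subsquare.
Longitude subsquare n = 13; −1 → 12 = m.
Latitude extended square 7; +1 → 8.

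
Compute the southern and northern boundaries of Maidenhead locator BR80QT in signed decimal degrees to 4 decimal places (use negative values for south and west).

80.7917, 80.8333

Field B=1, R=17: +1·20° lon, +17·10° lat → SW at lon -160°, lat 80°.
Square 8, 0: +8·2° lon, +0·1° lat → SW at lon -144°, lat 80°.
Subsquare q=16, t=19: +16·0.0833333° lon, +19·0.0416667° lat → SW at lon -142.667°, lat 80.7917°.
Cell spans 0.0833333° lon × 0.0416667° lat.
south 80.7917, north 80.8333.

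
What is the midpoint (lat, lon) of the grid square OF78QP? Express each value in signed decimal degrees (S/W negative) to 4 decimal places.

-31.3542, 115.3750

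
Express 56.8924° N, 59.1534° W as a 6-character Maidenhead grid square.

GO06kv

Shift to the Maidenhead origin (180°W, 90°S): lon 120.8466, lat 146.8924.
Field: 120.8466/20 → 6 → G, 146.8924/10 → 14 → O; chars GO.
Square: 0.8466/2 → 0, 6.8924/1 → 6; chars 06.
Subsquare: 0.8466/0.0833333 → 10 → k, 0.8924/0.0416667 → 21 → v; chars kv.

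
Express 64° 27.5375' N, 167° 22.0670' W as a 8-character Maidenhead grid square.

Offset from 180°W / 90°S: lon 12.63222°, lat 154.45896°.
Field (20°×10°, letters A–R): 12.63222/20 → 0 → A, 154.45896/10 → 15 → P; chars AP.
Square (2°×1°, digits 0–9): 12.63222/2 → 6, 4.45896/1 → 4; chars 64.
Subsquare (5′×2.5′, letters a–x): 0.63222/0.0833333 → 7 → h, 0.45896/0.0416667 → 11 → l; chars hl.
Extended square (30″×15″, digits 0–9): 0.04888/0.00833333 → 5, 0.00062/0.00416667 → 0; chars 50.

AP64hl50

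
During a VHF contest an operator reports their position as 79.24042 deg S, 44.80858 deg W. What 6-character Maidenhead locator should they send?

GB70os

Shift to the Maidenhead origin (180°W, 90°S): lon 135.1914, lat 10.7596.
Field (20°×10°, letters A–R): lon ⌊135.1914/20⌋ = 6 → G; lat ⌊10.7596/10⌋ = 1 → B.
Square (2°×1°, digits 0–9): lon ⌊15.1914/2⌋ = 7; lat ⌊0.7596/1⌋ = 0.
Subsquare (5′×2.5′, letters a–x): lon ⌊1.1914/0.0833333⌋ = 14 → o; lat ⌊0.7596/0.0416667⌋ = 18 → s.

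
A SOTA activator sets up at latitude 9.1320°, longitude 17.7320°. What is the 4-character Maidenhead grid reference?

Add 180° to longitude and 90° to latitude: 197.73, 99.13.
Field (20°×10°, letters A–R): lon ⌊197.73/20⌋ = 9 → J; lat ⌊99.13/10⌋ = 9 → J.
Square (2°×1°, digits 0–9): lon ⌊17.73/2⌋ = 8; lat ⌊9.13/1⌋ = 9.

JJ89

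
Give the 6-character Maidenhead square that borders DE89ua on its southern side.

DE88ux

Latitude subsquare a = 0; −1 → -1, wraps to 23 = x, carry into square.
Latitude square 9; −1 → 8.
The longitude characters are unchanged.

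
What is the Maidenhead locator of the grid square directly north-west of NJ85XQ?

Longitude subsquare x = 23; −1 → 22 = w.
Latitude subsquare q = 16; +1 → 17 = r.

NJ85wr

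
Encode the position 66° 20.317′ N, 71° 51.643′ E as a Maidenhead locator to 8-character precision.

MP56wi31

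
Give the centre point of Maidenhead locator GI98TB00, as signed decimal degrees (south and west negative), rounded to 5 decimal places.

-1.95625, -40.41250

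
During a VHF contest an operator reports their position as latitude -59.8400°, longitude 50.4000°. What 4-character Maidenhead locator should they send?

Shift to the Maidenhead origin (180°W, 90°S): lon 230.40, lat 30.16.
Field: 230.40/20 → 11 → L, 30.16/10 → 3 → D; chars LD.
Square: 10.40/2 → 5, 0.16/1 → 0; chars 50.

LD50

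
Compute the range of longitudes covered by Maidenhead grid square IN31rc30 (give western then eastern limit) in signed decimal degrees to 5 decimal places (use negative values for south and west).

Field I=8, N=13: +8·20° lon, +13·10° lat → SW at lon -20°, lat 40°.
Square 3, 1: +3·2° lon, +1·1° lat → SW at lon -14°, lat 41°.
Subsquare r=17, c=2: +17·0.0833333° lon, +2·0.0416667° lat → SW at lon -12.5833°, lat 41.0833°.
Extended square 3, 0: +3·0.00833333° lon, +0·0.00416667° lat → SW at lon -12.5583°, lat 41.0833°.
Cell spans 0.00833333° lon × 0.00416667° lat.
west -12.55833, east -12.55000.

-12.55833, -12.55000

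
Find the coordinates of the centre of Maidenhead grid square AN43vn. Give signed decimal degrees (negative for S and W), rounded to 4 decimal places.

43.5625, -170.2083

Field A=0, N=13: +0·20° lon, +13·10° lat → SW at lon -180°, lat 40°.
Square 4, 3: +4·2° lon, +3·1° lat → SW at lon -172°, lat 43°.
Subsquare v=21, n=13: +21·0.0833333° lon, +13·0.0416667° lat → SW at lon -170.25°, lat 43.5417°.
Cell spans 0.0833333° lon × 0.0416667° lat. Centre is SW corner plus half of each.
latitude 43.5625, longitude -170.2083.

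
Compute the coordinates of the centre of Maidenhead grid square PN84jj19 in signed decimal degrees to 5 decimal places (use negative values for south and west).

44.41458, 136.76250

Field P=15, N=13: +15·20° lon, +13·10° lat → SW at lon 120°, lat 40°.
Square 8, 4: +8·2° lon, +4·1° lat → SW at lon 136°, lat 44°.
Subsquare j=9, j=9: +9·0.0833333° lon, +9·0.0416667° lat → SW at lon 136.75°, lat 44.375°.
Extended square 1, 9: +1·0.00833333° lon, +9·0.00416667° lat → SW at lon 136.758°, lat 44.4125°.
Cell spans 0.00833333° lon × 0.00416667° lat. Centre is SW corner plus half of each.
latitude 44.41458, longitude 136.76250.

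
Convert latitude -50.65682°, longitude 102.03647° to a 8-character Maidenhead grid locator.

Shift to the Maidenhead origin (180°W, 90°S): lon 282.03647, lat 39.34318.
Field (20°×10°, letters A–R): lon ⌊282.03647/20⌋ = 14 → O; lat ⌊39.34318/10⌋ = 3 → D.
Square (2°×1°, digits 0–9): lon ⌊2.03647/2⌋ = 1; lat ⌊9.34318/1⌋ = 9.
Subsquare (5′×2.5′, letters a–x): lon ⌊0.03647/0.0833333⌋ = 0 → a; lat ⌊0.34318/0.0416667⌋ = 8 → i.
Extended square (30″×15″, digits 0–9): lon ⌊0.03647/0.00833333⌋ = 4; lat ⌊0.00985/0.00416667⌋ = 2.

OD19ai42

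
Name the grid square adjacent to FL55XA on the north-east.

FL65ab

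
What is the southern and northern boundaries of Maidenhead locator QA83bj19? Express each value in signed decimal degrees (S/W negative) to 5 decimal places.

-86.58750, -86.58333

Field Q=16, A=0: +16·20° lon, +0·10° lat → SW at lon 140°, lat -90°.
Square 8, 3: +8·2° lon, +3·1° lat → SW at lon 156°, lat -87°.
Subsquare b=1, j=9: +1·0.0833333° lon, +9·0.0416667° lat → SW at lon 156.083°, lat -86.625°.
Extended square 1, 9: +1·0.00833333° lon, +9·0.00416667° lat → SW at lon 156.092°, lat -86.5875°.
Cell spans 0.00833333° lon × 0.00416667° lat.
south -86.58750, north -86.58333.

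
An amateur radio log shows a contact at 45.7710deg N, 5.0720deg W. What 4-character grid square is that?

IN75

Add 180° to longitude and 90° to latitude: 174.93, 135.77.
Field (20°×10°, letters A–R): lon ⌊174.93/20⌋ = 8 → I; lat ⌊135.77/10⌋ = 13 → N.
Square (2°×1°, digits 0–9): lon ⌊14.93/2⌋ = 7; lat ⌊5.77/1⌋ = 5.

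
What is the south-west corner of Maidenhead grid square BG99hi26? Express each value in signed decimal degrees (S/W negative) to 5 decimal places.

Field B=1, G=6: +1·20° lon, +6·10° lat → SW at lon -160°, lat -30°.
Square 9, 9: +9·2° lon, +9·1° lat → SW at lon -142°, lat -21°.
Subsquare h=7, i=8: +7·0.0833333° lon, +8·0.0416667° lat → SW at lon -141.417°, lat -20.6667°.
Extended square 2, 6: +2·0.00833333° lon, +6·0.00416667° lat → SW at lon -141.4°, lat -20.6417°.
latitude -20.64167, longitude -141.40000.

-20.64167, -141.40000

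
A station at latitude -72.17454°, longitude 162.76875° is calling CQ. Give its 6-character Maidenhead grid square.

RB17jt

Add 180° to longitude and 90° to latitude: 342.7688, 17.8255.
Field: 342.7688/20 → 17 → R, 17.8255/10 → 1 → B; chars RB.
Square: 2.7688/2 → 1, 7.8255/1 → 7; chars 17.
Subsquare: 0.7688/0.0833333 → 9 → j, 0.8255/0.0416667 → 19 → t; chars jt.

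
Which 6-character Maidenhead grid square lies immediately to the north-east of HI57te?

HI57uf

Longitude subsquare t = 19; +1 → 20 = u.
Latitude subsquare e = 4; +1 → 5 = f.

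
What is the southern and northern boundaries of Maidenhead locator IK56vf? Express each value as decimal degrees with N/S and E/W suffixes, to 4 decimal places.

Field I=8, K=10: +8·20° lon, +10·10° lat → SW at lon -20°, lat 10°.
Square 5, 6: +5·2° lon, +6·1° lat → SW at lon -10°, lat 16°.
Subsquare v=21, f=5: +21·0.0833333° lon, +5·0.0416667° lat → SW at lon -8.25°, lat 16.2083°.
Cell spans 0.0833333° lon × 0.0416667° lat.
south 16.2083° N, north 16.2500° N.

16.2083° N, 16.2500° N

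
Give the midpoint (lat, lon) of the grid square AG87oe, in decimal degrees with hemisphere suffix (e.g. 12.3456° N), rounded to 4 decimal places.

Field A=0, G=6: +0·20° lon, +6·10° lat → SW at lon -180°, lat -30°.
Square 8, 7: +8·2° lon, +7·1° lat → SW at lon -164°, lat -23°.
Subsquare o=14, e=4: +14·0.0833333° lon, +4·0.0416667° lat → SW at lon -162.833°, lat -22.8333°.
Cell spans 0.0833333° lon × 0.0416667° lat. Centre is SW corner plus half of each.
latitude 22.8125° S, longitude 162.7917° W.

22.8125° S, 162.7917° W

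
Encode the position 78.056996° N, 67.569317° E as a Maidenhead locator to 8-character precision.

MQ38sb83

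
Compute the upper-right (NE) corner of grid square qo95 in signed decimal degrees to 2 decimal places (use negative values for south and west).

56.00, 160.00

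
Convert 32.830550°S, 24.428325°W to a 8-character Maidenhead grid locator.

HF77se80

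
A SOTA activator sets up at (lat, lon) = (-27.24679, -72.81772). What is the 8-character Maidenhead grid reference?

FG32os10

Offset from 180°W / 90°S: lon 107.18228°, lat 62.75321°.
Field: lon ⌊107.18228/20⌋ = 5 → F; lat ⌊62.75321/10⌋ = 6 → G.
Square: lon ⌊7.18228/2⌋ = 3; lat ⌊2.75321/1⌋ = 2.
Subsquare: lon ⌊1.18228/0.0833333⌋ = 14 → o; lat ⌊0.75321/0.0416667⌋ = 18 → s.
Extended square: lon ⌊0.01561/0.00833333⌋ = 1; lat ⌊0.00321/0.00416667⌋ = 0.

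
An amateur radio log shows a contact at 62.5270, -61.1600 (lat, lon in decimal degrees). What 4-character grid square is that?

FP92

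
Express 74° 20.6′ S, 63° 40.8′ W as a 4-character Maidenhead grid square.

Offset from 180°W / 90°S: lon 116.32°, lat 15.66°.
Field (20°×10°, letters A–R): lon ⌊116.32/20⌋ = 5 → F; lat ⌊15.66/10⌋ = 1 → B.
Square (2°×1°, digits 0–9): lon ⌊16.32/2⌋ = 8; lat ⌊5.66/1⌋ = 5.

FB85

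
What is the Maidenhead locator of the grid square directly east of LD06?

Longitude square 0; +1 → 1.
The latitude characters are unchanged.

LD16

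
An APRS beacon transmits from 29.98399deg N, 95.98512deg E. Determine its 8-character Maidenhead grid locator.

Shift to the Maidenhead origin (180°W, 90°S): lon 275.98512, lat 119.98399.
Field: 275.98512/20 → 13 → N, 119.98399/10 → 11 → L; chars NL.
Square: 15.98512/2 → 7, 9.98399/1 → 9; chars 79.
Subsquare: 1.98512/0.0833333 → 23 → x, 0.98399/0.0416667 → 23 → x; chars xx.
Extended square: 0.06845/0.00833333 → 8, 0.02566/0.00416667 → 6; chars 86.

NL79xx86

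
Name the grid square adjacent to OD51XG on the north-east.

OD61ah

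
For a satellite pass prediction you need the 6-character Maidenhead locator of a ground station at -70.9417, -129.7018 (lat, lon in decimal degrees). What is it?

Add 180° to longitude and 90° to latitude: 50.2982, 19.0583.
Field: 50.2982/20 → 2 → C, 19.0583/10 → 1 → B; chars CB.
Square: 10.2982/2 → 5, 9.0583/1 → 9; chars 59.
Subsquare: 0.2982/0.0833333 → 3 → d, 0.0583/0.0416667 → 1 → b; chars db.

CB59db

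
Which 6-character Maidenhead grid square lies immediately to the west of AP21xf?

AP21wf

Longitude subsquare x = 23; −1 → 22 = w.
The latitude characters are unchanged.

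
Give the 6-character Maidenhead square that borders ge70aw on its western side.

Longitude subsquare a = 0; −1 → -1, wraps to 23 = x, carry into square.
Longitude square 7; −1 → 6.
The latitude characters are unchanged.

GE60xw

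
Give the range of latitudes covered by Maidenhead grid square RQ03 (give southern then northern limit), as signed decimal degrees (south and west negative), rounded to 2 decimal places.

73.00, 74.00

Field R=17, Q=16: +17·20° lon, +16·10° lat → SW at lon 160°, lat 70°.
Square 0, 3: +0·2° lon, +3·1° lat → SW at lon 160°, lat 73°.
Cell spans 2° lon × 1° lat.
south 73.00, north 74.00.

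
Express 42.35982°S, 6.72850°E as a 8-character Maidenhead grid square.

JE37ip73

Shift to the Maidenhead origin (180°W, 90°S): lon 186.72850, lat 47.64018.
Field (20°×10°, letters A–R): 186.72850/20 → 9 → J, 47.64018/10 → 4 → E; chars JE.
Square (2°×1°, digits 0–9): 6.72850/2 → 3, 7.64018/1 → 7; chars 37.
Subsquare (5′×2.5′, letters a–x): 0.72850/0.0833333 → 8 → i, 0.64018/0.0416667 → 15 → p; chars ip.
Extended square (30″×15″, digits 0–9): 0.06183/0.00833333 → 7, 0.01518/0.00416667 → 3; chars 73.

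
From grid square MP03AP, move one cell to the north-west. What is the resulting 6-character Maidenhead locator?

LP93xq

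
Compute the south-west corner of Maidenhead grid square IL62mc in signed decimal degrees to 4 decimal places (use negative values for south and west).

Field I=8, L=11: +8·20° lon, +11·10° lat → SW at lon -20°, lat 20°.
Square 6, 2: +6·2° lon, +2·1° lat → SW at lon -8°, lat 22°.
Subsquare m=12, c=2: +12·0.0833333° lon, +2·0.0416667° lat → SW at lon -7°, lat 22.0833°.
latitude 22.0833, longitude -7.0000.

22.0833, -7.0000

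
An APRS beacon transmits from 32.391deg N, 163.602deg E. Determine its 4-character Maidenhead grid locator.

Add 180° to longitude and 90° to latitude: 343.60, 122.39.
Field: 343.60/20 → 17 → R, 122.39/10 → 12 → M; chars RM.
Square: 3.60/2 → 1, 2.39/1 → 2; chars 12.

RM12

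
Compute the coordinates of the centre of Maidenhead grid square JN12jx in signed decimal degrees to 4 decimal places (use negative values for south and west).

Field J=9, N=13: +9·20° lon, +13·10° lat → SW at lon 0°, lat 40°.
Square 1, 2: +1·2° lon, +2·1° lat → SW at lon 2°, lat 42°.
Subsquare j=9, x=23: +9·0.0833333° lon, +23·0.0416667° lat → SW at lon 2.75°, lat 42.9583°.
Cell spans 0.0833333° lon × 0.0416667° lat. Centre is SW corner plus half of each.
latitude 42.9792, longitude 2.7917.

42.9792, 2.7917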